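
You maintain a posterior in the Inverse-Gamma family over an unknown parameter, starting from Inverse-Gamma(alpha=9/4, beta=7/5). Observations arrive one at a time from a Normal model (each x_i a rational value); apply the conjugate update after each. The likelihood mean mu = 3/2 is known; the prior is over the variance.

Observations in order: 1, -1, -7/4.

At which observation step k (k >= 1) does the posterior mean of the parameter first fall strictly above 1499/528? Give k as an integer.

obs 1: x=1 → posterior Inverse-Gamma(11/4, 61/40)
obs 2: x=-1 → posterior Inverse-Gamma(13/4, 93/20)
obs 3: x=-7/4 → posterior Inverse-Gamma(15/4, 1589/160)

k = 3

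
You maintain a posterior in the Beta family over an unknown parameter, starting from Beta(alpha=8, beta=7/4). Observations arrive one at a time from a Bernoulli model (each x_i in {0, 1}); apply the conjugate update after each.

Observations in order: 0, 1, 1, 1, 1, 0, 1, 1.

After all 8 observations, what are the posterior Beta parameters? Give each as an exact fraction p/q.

alpha=14, beta=15/4

obs 1: x=0 → posterior Beta(8, 11/4)
obs 2: x=1 → posterior Beta(9, 11/4)
obs 3: x=1 → posterior Beta(10, 11/4)
obs 4: x=1 → posterior Beta(11, 11/4)
obs 5: x=1 → posterior Beta(12, 11/4)
obs 6: x=0 → posterior Beta(12, 15/4)
obs 7: x=1 → posterior Beta(13, 15/4)
obs 8: x=1 → posterior Beta(14, 15/4)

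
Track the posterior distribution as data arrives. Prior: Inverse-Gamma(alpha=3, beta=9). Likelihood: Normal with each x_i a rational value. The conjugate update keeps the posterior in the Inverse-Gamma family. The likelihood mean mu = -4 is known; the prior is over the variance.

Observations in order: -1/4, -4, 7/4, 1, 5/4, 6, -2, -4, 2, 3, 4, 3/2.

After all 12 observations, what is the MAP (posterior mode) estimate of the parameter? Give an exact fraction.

obs 1: x=-1/4 → posterior Inverse-Gamma(7/2, 513/32)
obs 2: x=-4 → posterior Inverse-Gamma(4, 513/32)
obs 3: x=7/4 → posterior Inverse-Gamma(9/2, 521/16)
obs 4: x=1 → posterior Inverse-Gamma(5, 721/16)
obs 5: x=5/4 → posterior Inverse-Gamma(11/2, 1883/32)
obs 6: x=6 → posterior Inverse-Gamma(6, 3483/32)
obs 7: x=-2 → posterior Inverse-Gamma(13/2, 3547/32)
obs 8: x=-4 → posterior Inverse-Gamma(7, 3547/32)
obs 9: x=2 → posterior Inverse-Gamma(15/2, 4123/32)
obs 10: x=3 → posterior Inverse-Gamma(8, 4907/32)
obs 11: x=4 → posterior Inverse-Gamma(17/2, 5931/32)
obs 12: x=3/2 → posterior Inverse-Gamma(9, 6415/32)

1283/64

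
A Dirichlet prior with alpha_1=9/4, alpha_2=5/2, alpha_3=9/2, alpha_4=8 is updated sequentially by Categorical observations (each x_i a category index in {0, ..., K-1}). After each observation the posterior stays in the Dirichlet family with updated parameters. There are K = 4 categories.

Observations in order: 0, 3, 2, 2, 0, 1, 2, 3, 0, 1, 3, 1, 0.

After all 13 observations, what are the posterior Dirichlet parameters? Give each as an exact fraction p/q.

alpha_1=25/4, alpha_2=11/2, alpha_3=15/2, alpha_4=11

obs 1: x=0 → posterior Dirichlet(13/4, 5/2, 9/2, 8)
obs 2: x=3 → posterior Dirichlet(13/4, 5/2, 9/2, 9)
obs 3: x=2 → posterior Dirichlet(13/4, 5/2, 11/2, 9)
obs 4: x=2 → posterior Dirichlet(13/4, 5/2, 13/2, 9)
obs 5: x=0 → posterior Dirichlet(17/4, 5/2, 13/2, 9)
obs 6: x=1 → posterior Dirichlet(17/4, 7/2, 13/2, 9)
obs 7: x=2 → posterior Dirichlet(17/4, 7/2, 15/2, 9)
obs 8: x=3 → posterior Dirichlet(17/4, 7/2, 15/2, 10)
obs 9: x=0 → posterior Dirichlet(21/4, 7/2, 15/2, 10)
obs 10: x=1 → posterior Dirichlet(21/4, 9/2, 15/2, 10)
obs 11: x=3 → posterior Dirichlet(21/4, 9/2, 15/2, 11)
obs 12: x=1 → posterior Dirichlet(21/4, 11/2, 15/2, 11)
obs 13: x=0 → posterior Dirichlet(25/4, 11/2, 15/2, 11)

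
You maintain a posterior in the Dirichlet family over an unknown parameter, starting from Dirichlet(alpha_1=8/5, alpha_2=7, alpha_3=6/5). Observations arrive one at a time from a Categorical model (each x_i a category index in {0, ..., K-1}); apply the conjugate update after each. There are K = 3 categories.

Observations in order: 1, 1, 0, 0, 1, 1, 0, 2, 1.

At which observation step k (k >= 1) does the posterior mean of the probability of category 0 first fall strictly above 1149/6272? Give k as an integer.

obs 1: x=1 → posterior Dirichlet(8/5, 8, 6/5)
obs 2: x=1 → posterior Dirichlet(8/5, 9, 6/5)
obs 3: x=0 → posterior Dirichlet(13/5, 9, 6/5)
obs 4: x=0 → posterior Dirichlet(18/5, 9, 6/5)
obs 5: x=1 → posterior Dirichlet(18/5, 10, 6/5)
obs 6: x=1 → posterior Dirichlet(18/5, 11, 6/5)
obs 7: x=0 → posterior Dirichlet(23/5, 11, 6/5)
obs 8: x=2 → posterior Dirichlet(23/5, 11, 11/5)
obs 9: x=1 → posterior Dirichlet(23/5, 12, 11/5)

k = 3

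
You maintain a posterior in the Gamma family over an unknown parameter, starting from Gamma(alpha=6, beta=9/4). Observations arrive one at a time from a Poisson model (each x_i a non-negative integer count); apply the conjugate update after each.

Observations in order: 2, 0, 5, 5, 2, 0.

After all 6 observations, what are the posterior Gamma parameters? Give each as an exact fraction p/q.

alpha=20, beta=33/4

obs 1: x=2 → posterior Gamma(8, 13/4)
obs 2: x=0 → posterior Gamma(8, 17/4)
obs 3: x=5 → posterior Gamma(13, 21/4)
obs 4: x=5 → posterior Gamma(18, 25/4)
obs 5: x=2 → posterior Gamma(20, 29/4)
obs 6: x=0 → posterior Gamma(20, 33/4)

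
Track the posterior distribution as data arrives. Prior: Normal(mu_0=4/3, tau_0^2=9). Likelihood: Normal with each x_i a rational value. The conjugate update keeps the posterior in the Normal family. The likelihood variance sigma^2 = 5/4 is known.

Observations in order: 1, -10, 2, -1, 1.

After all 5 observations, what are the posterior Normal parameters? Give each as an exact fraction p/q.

obs 1: x=1 → posterior Normal(128/123, 45/41)
obs 2: x=-10 → posterior Normal(-136/33, 45/77)
obs 3: x=2 → posterior Normal(-736/339, 45/113)
obs 4: x=-1 → posterior Normal(-844/447, 45/149)
obs 5: x=1 → posterior Normal(-736/555, 9/37)

mu_0=-736/555, tau_0^2=9/37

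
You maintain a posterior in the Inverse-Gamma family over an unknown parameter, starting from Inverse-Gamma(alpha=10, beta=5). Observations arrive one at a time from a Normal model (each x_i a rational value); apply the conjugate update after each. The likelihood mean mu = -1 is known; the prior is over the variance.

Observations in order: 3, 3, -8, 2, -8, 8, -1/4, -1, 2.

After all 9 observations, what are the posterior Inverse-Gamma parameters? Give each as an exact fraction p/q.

alpha=29/2, beta=3833/32

obs 1: x=3 → posterior Inverse-Gamma(21/2, 13)
obs 2: x=3 → posterior Inverse-Gamma(11, 21)
obs 3: x=-8 → posterior Inverse-Gamma(23/2, 91/2)
obs 4: x=2 → posterior Inverse-Gamma(12, 50)
obs 5: x=-8 → posterior Inverse-Gamma(25/2, 149/2)
obs 6: x=8 → posterior Inverse-Gamma(13, 115)
obs 7: x=-1/4 → posterior Inverse-Gamma(27/2, 3689/32)
obs 8: x=-1 → posterior Inverse-Gamma(14, 3689/32)
obs 9: x=2 → posterior Inverse-Gamma(29/2, 3833/32)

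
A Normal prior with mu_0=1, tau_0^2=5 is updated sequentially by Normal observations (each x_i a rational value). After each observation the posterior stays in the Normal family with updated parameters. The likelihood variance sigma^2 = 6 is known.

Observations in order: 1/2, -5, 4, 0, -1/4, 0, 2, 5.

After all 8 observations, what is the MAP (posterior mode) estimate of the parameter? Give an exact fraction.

149/184

obs 1: x=1/2 → posterior Normal(17/22, 30/11)
obs 2: x=-5 → posterior Normal(-33/32, 15/8)
obs 3: x=4 → posterior Normal(1/6, 10/7)
obs 4: x=0 → posterior Normal(7/52, 15/13)
obs 5: x=-1/4 → posterior Normal(9/124, 30/31)
obs 6: x=0 → posterior Normal(1/16, 5/6)
obs 7: x=2 → posterior Normal(49/164, 30/41)
obs 8: x=5 → posterior Normal(149/184, 15/23)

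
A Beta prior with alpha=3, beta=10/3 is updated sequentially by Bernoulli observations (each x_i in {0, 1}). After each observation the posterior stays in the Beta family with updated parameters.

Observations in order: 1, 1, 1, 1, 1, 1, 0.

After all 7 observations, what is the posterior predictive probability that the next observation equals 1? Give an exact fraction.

27/40

obs 1: x=1 → posterior Beta(4, 10/3)
obs 2: x=1 → posterior Beta(5, 10/3)
obs 3: x=1 → posterior Beta(6, 10/3)
obs 4: x=1 → posterior Beta(7, 10/3)
obs 5: x=1 → posterior Beta(8, 10/3)
obs 6: x=1 → posterior Beta(9, 10/3)
obs 7: x=0 → posterior Beta(9, 13/3)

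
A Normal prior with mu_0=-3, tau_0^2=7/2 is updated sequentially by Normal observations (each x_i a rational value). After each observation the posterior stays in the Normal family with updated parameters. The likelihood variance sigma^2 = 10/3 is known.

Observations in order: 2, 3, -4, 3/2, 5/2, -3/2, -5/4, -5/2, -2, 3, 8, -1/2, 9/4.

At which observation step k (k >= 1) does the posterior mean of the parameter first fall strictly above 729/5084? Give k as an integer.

obs 1: x=2 → posterior Normal(-18/41, 70/41)
obs 2: x=3 → posterior Normal(45/62, 35/31)
obs 3: x=-4 → posterior Normal(-39/83, 70/83)
obs 4: x=3/2 → posterior Normal(-15/208, 35/52)
obs 5: x=5/2 → posterior Normal(9/25, 14/25)
obs 6: x=-3/2 → posterior Normal(27/292, 35/73)
obs 7: x=-5/4 → posterior Normal(-51/668, 70/167)
obs 8: x=-5/2 → posterior Normal(-261/752, 35/94)
obs 9: x=-2 → posterior Normal(-39/76, 70/209)
obs 10: x=3 → posterior Normal(-177/920, 7/23)
obs 11: x=8 → posterior Normal(495/1004, 70/251)
obs 12: x=-1/2 → posterior Normal(453/1088, 35/136)
obs 13: x=9/4 → posterior Normal(321/586, 70/293)

k = 2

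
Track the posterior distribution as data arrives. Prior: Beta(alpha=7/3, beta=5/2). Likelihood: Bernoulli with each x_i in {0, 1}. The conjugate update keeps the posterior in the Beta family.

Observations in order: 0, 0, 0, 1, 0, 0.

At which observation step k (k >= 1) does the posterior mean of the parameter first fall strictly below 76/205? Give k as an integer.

obs 1: x=0 → posterior Beta(7/3, 7/2)
obs 2: x=0 → posterior Beta(7/3, 9/2)
obs 3: x=0 → posterior Beta(7/3, 11/2)
obs 4: x=1 → posterior Beta(10/3, 11/2)
obs 5: x=0 → posterior Beta(10/3, 13/2)
obs 6: x=0 → posterior Beta(10/3, 15/2)

k = 2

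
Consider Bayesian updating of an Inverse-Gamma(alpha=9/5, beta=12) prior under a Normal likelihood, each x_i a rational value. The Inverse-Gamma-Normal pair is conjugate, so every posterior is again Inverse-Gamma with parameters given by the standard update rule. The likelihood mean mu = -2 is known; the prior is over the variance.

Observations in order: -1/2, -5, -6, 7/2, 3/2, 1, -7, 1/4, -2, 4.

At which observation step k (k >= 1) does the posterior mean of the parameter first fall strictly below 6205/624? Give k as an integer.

k = 2

obs 1: x=-1/2 → posterior Inverse-Gamma(23/10, 105/8)
obs 2: x=-5 → posterior Inverse-Gamma(14/5, 141/8)
obs 3: x=-6 → posterior Inverse-Gamma(33/10, 205/8)
obs 4: x=7/2 → posterior Inverse-Gamma(19/5, 163/4)
obs 5: x=3/2 → posterior Inverse-Gamma(43/10, 375/8)
obs 6: x=1 → posterior Inverse-Gamma(24/5, 411/8)
obs 7: x=-7 → posterior Inverse-Gamma(53/10, 511/8)
obs 8: x=1/4 → posterior Inverse-Gamma(29/5, 2125/32)
obs 9: x=-2 → posterior Inverse-Gamma(63/10, 2125/32)
obs 10: x=4 → posterior Inverse-Gamma(34/5, 2701/32)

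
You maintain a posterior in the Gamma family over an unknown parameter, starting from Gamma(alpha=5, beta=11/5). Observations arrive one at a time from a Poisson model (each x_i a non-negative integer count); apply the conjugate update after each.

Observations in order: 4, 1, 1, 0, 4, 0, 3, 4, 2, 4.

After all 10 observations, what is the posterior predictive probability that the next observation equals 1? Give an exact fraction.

obs 1: x=4 → posterior Gamma(9, 16/5)
obs 2: x=1 → posterior Gamma(10, 21/5)
obs 3: x=1 → posterior Gamma(11, 26/5)
obs 4: x=0 → posterior Gamma(11, 31/5)
obs 5: x=4 → posterior Gamma(15, 36/5)
obs 6: x=0 → posterior Gamma(15, 41/5)
obs 7: x=3 → posterior Gamma(18, 46/5)
obs 8: x=4 → posterior Gamma(22, 51/5)
obs 9: x=2 → posterior Gamma(24, 56/5)
obs 10: x=4 → posterior Gamma(28, 61/5)

3414313731222259345279339466133962613629835154246835/14612150592297636827055100576017004844559706236125184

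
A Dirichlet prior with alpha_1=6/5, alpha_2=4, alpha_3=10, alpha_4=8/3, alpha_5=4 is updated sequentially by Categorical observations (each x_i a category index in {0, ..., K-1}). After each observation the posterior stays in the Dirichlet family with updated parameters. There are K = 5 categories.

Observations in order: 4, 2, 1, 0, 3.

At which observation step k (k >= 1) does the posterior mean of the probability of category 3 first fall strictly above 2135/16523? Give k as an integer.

obs 1: x=4 → posterior Dirichlet(6/5, 4, 10, 8/3, 5)
obs 2: x=2 → posterior Dirichlet(6/5, 4, 11, 8/3, 5)
obs 3: x=1 → posterior Dirichlet(6/5, 5, 11, 8/3, 5)
obs 4: x=0 → posterior Dirichlet(11/5, 5, 11, 8/3, 5)
obs 5: x=3 → posterior Dirichlet(11/5, 5, 11, 11/3, 5)

k = 5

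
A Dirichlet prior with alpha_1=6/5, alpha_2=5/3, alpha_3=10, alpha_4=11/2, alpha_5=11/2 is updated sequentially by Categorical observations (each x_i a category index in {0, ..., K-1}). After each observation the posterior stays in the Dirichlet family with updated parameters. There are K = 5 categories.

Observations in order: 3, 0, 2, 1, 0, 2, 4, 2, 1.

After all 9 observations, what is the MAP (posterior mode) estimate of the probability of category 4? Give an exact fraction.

15/76

obs 1: x=3 → posterior Dirichlet(6/5, 5/3, 10, 13/2, 11/2)
obs 2: x=0 → posterior Dirichlet(11/5, 5/3, 10, 13/2, 11/2)
obs 3: x=2 → posterior Dirichlet(11/5, 5/3, 11, 13/2, 11/2)
obs 4: x=1 → posterior Dirichlet(11/5, 8/3, 11, 13/2, 11/2)
obs 5: x=0 → posterior Dirichlet(16/5, 8/3, 11, 13/2, 11/2)
obs 6: x=2 → posterior Dirichlet(16/5, 8/3, 12, 13/2, 11/2)
obs 7: x=4 → posterior Dirichlet(16/5, 8/3, 12, 13/2, 13/2)
obs 8: x=2 → posterior Dirichlet(16/5, 8/3, 13, 13/2, 13/2)
obs 9: x=1 → posterior Dirichlet(16/5, 11/3, 13, 13/2, 13/2)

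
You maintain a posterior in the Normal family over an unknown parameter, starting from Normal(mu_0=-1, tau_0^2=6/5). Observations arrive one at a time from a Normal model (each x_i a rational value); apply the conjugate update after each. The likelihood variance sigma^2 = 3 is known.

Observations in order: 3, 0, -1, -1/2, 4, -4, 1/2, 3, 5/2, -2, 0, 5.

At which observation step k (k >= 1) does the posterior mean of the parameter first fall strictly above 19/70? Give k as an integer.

k = 5

obs 1: x=3 → posterior Normal(1/7, 6/7)
obs 2: x=0 → posterior Normal(1/9, 2/3)
obs 3: x=-1 → posterior Normal(-1/11, 6/11)
obs 4: x=-1/2 → posterior Normal(-2/13, 6/13)
obs 5: x=4 → posterior Normal(2/5, 2/5)
obs 6: x=-4 → posterior Normal(-2/17, 6/17)
obs 7: x=1/2 → posterior Normal(-1/19, 6/19)
obs 8: x=3 → posterior Normal(5/21, 2/7)
obs 9: x=5/2 → posterior Normal(10/23, 6/23)
obs 10: x=-2 → posterior Normal(6/25, 6/25)
obs 11: x=0 → posterior Normal(2/9, 2/9)
obs 12: x=5 → posterior Normal(16/29, 6/29)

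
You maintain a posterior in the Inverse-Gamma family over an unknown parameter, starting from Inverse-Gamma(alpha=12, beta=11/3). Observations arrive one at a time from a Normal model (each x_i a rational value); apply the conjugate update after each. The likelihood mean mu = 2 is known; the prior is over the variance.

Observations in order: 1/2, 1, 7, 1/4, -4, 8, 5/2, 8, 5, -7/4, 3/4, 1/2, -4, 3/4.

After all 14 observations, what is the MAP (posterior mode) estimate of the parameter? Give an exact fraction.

317/60

obs 1: x=1/2 → posterior Inverse-Gamma(25/2, 115/24)
obs 2: x=1 → posterior Inverse-Gamma(13, 127/24)
obs 3: x=7 → posterior Inverse-Gamma(27/2, 427/24)
obs 4: x=1/4 → posterior Inverse-Gamma(14, 1855/96)
obs 5: x=-4 → posterior Inverse-Gamma(29/2, 3583/96)
obs 6: x=8 → posterior Inverse-Gamma(15, 5311/96)
obs 7: x=5/2 → posterior Inverse-Gamma(31/2, 5323/96)
obs 8: x=8 → posterior Inverse-Gamma(16, 7051/96)
obs 9: x=5 → posterior Inverse-Gamma(33/2, 7483/96)
obs 10: x=-7/4 → posterior Inverse-Gamma(17, 4079/48)
obs 11: x=3/4 → posterior Inverse-Gamma(35/2, 8233/96)
obs 12: x=1/2 → posterior Inverse-Gamma(18, 8341/96)
obs 13: x=-4 → posterior Inverse-Gamma(37/2, 10069/96)
obs 14: x=3/4 → posterior Inverse-Gamma(19, 317/3)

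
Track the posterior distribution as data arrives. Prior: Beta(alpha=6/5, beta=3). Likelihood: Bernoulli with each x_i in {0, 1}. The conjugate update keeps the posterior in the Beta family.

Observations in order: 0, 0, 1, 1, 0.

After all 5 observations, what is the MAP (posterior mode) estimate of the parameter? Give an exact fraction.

obs 1: x=0 → posterior Beta(6/5, 4)
obs 2: x=0 → posterior Beta(6/5, 5)
obs 3: x=1 → posterior Beta(11/5, 5)
obs 4: x=1 → posterior Beta(16/5, 5)
obs 5: x=0 → posterior Beta(16/5, 6)

11/36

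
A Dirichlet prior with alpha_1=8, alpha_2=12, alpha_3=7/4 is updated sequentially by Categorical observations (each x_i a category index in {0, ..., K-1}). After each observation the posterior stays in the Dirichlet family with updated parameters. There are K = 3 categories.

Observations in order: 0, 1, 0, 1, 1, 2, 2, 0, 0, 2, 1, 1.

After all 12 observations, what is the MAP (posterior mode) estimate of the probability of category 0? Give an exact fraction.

obs 1: x=0 → posterior Dirichlet(9, 12, 7/4)
obs 2: x=1 → posterior Dirichlet(9, 13, 7/4)
obs 3: x=0 → posterior Dirichlet(10, 13, 7/4)
obs 4: x=1 → posterior Dirichlet(10, 14, 7/4)
obs 5: x=1 → posterior Dirichlet(10, 15, 7/4)
obs 6: x=2 → posterior Dirichlet(10, 15, 11/4)
obs 7: x=2 → posterior Dirichlet(10, 15, 15/4)
obs 8: x=0 → posterior Dirichlet(11, 15, 15/4)
obs 9: x=0 → posterior Dirichlet(12, 15, 15/4)
obs 10: x=2 → posterior Dirichlet(12, 15, 19/4)
obs 11: x=1 → posterior Dirichlet(12, 16, 19/4)
obs 12: x=1 → posterior Dirichlet(12, 17, 19/4)

44/123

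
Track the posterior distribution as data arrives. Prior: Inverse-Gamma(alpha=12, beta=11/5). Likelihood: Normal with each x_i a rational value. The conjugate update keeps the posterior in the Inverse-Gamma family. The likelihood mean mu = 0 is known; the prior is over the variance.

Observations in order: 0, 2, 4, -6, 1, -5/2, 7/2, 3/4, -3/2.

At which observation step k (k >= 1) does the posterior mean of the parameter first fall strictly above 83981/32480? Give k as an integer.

k = 7

obs 1: x=0 → posterior Inverse-Gamma(25/2, 11/5)
obs 2: x=2 → posterior Inverse-Gamma(13, 21/5)
obs 3: x=4 → posterior Inverse-Gamma(27/2, 61/5)
obs 4: x=-6 → posterior Inverse-Gamma(14, 151/5)
obs 5: x=1 → posterior Inverse-Gamma(29/2, 307/10)
obs 6: x=-5/2 → posterior Inverse-Gamma(15, 1353/40)
obs 7: x=7/2 → posterior Inverse-Gamma(31/2, 799/20)
obs 8: x=3/4 → posterior Inverse-Gamma(16, 6437/160)
obs 9: x=-3/2 → posterior Inverse-Gamma(33/2, 6617/160)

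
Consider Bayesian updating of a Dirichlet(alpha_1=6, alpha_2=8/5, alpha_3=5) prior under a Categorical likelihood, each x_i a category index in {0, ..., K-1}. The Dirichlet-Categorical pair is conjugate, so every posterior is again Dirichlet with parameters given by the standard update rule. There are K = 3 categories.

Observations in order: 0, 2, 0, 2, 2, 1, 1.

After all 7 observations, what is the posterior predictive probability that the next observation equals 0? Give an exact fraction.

obs 1: x=0 → posterior Dirichlet(7, 8/5, 5)
obs 2: x=2 → posterior Dirichlet(7, 8/5, 6)
obs 3: x=0 → posterior Dirichlet(8, 8/5, 6)
obs 4: x=2 → posterior Dirichlet(8, 8/5, 7)
obs 5: x=2 → posterior Dirichlet(8, 8/5, 8)
obs 6: x=1 → posterior Dirichlet(8, 13/5, 8)
obs 7: x=1 → posterior Dirichlet(8, 18/5, 8)

20/49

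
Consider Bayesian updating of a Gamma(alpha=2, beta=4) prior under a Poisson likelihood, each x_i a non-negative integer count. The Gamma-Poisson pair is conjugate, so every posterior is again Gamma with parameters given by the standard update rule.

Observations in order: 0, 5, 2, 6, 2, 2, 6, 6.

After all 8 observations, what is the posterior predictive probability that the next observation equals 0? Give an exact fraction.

2848515765597237675947403497177088/34059943367449284484947168626829637

obs 1: x=0 → posterior Gamma(2, 5)
obs 2: x=5 → posterior Gamma(7, 6)
obs 3: x=2 → posterior Gamma(9, 7)
obs 4: x=6 → posterior Gamma(15, 8)
obs 5: x=2 → posterior Gamma(17, 9)
obs 6: x=2 → posterior Gamma(19, 10)
obs 7: x=6 → posterior Gamma(25, 11)
obs 8: x=6 → posterior Gamma(31, 12)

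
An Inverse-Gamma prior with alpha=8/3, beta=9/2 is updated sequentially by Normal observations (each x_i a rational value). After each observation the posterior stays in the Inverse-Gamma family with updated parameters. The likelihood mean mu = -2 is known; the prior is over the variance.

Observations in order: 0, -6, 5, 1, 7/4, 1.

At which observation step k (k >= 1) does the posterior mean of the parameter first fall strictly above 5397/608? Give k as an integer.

k = 3

obs 1: x=0 → posterior Inverse-Gamma(19/6, 13/2)
obs 2: x=-6 → posterior Inverse-Gamma(11/3, 29/2)
obs 3: x=5 → posterior Inverse-Gamma(25/6, 39)
obs 4: x=1 → posterior Inverse-Gamma(14/3, 87/2)
obs 5: x=7/4 → posterior Inverse-Gamma(31/6, 1617/32)
obs 6: x=1 → posterior Inverse-Gamma(17/3, 1761/32)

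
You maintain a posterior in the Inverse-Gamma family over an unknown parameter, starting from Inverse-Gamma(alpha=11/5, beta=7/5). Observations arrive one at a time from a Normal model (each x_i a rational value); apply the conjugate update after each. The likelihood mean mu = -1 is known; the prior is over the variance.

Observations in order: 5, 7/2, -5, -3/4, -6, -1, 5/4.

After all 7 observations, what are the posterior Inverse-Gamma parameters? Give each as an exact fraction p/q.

obs 1: x=5 → posterior Inverse-Gamma(27/10, 97/5)
obs 2: x=7/2 → posterior Inverse-Gamma(16/5, 1181/40)
obs 3: x=-5 → posterior Inverse-Gamma(37/10, 1501/40)
obs 4: x=-3/4 → posterior Inverse-Gamma(21/5, 6009/160)
obs 5: x=-6 → posterior Inverse-Gamma(47/10, 8009/160)
obs 6: x=-1 → posterior Inverse-Gamma(26/5, 8009/160)
obs 7: x=5/4 → posterior Inverse-Gamma(57/10, 4207/80)

alpha=57/10, beta=4207/80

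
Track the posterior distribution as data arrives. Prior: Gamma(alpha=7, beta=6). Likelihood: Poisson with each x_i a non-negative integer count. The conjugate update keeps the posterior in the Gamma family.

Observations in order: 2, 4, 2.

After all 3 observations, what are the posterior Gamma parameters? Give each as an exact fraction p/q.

alpha=15, beta=9

obs 1: x=2 → posterior Gamma(9, 7)
obs 2: x=4 → posterior Gamma(13, 8)
obs 3: x=2 → posterior Gamma(15, 9)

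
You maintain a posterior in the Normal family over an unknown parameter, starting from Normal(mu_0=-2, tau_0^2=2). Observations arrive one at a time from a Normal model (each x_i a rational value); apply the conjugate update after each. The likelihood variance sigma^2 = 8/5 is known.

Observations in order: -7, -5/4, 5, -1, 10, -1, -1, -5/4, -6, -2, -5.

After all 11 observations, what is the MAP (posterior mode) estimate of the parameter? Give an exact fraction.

-121/118

obs 1: x=-7 → posterior Normal(-43/9, 8/9)
obs 2: x=-5/4 → posterior Normal(-197/56, 4/7)
obs 3: x=5 → posterior Normal(-97/76, 8/19)
obs 4: x=-1 → posterior Normal(-39/32, 1/3)
obs 5: x=10 → posterior Normal(83/116, 8/29)
obs 6: x=-1 → posterior Normal(63/136, 4/17)
obs 7: x=-1 → posterior Normal(43/156, 8/39)
obs 8: x=-5/4 → posterior Normal(9/88, 2/11)
obs 9: x=-6 → posterior Normal(-51/98, 8/49)
obs 10: x=-2 → posterior Normal(-71/108, 4/27)
obs 11: x=-5 → posterior Normal(-121/118, 8/59)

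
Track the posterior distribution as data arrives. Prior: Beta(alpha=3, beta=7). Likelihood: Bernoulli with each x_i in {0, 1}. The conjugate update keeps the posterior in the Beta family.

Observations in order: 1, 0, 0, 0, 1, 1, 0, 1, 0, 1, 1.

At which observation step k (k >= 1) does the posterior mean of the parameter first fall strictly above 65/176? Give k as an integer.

k = 6

obs 1: x=1 → posterior Beta(4, 7)
obs 2: x=0 → posterior Beta(4, 8)
obs 3: x=0 → posterior Beta(4, 9)
obs 4: x=0 → posterior Beta(4, 10)
obs 5: x=1 → posterior Beta(5, 10)
obs 6: x=1 → posterior Beta(6, 10)
obs 7: x=0 → posterior Beta(6, 11)
obs 8: x=1 → posterior Beta(7, 11)
obs 9: x=0 → posterior Beta(7, 12)
obs 10: x=1 → posterior Beta(8, 12)
obs 11: x=1 → posterior Beta(9, 12)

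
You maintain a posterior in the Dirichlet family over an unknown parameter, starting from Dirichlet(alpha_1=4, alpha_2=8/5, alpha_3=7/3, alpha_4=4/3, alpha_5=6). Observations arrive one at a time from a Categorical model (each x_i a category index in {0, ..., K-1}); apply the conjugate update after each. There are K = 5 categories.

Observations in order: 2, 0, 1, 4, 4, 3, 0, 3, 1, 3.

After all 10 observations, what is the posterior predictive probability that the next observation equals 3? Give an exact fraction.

65/379

obs 1: x=2 → posterior Dirichlet(4, 8/5, 10/3, 4/3, 6)
obs 2: x=0 → posterior Dirichlet(5, 8/5, 10/3, 4/3, 6)
obs 3: x=1 → posterior Dirichlet(5, 13/5, 10/3, 4/3, 6)
obs 4: x=4 → posterior Dirichlet(5, 13/5, 10/3, 4/3, 7)
obs 5: x=4 → posterior Dirichlet(5, 13/5, 10/3, 4/3, 8)
obs 6: x=3 → posterior Dirichlet(5, 13/5, 10/3, 7/3, 8)
obs 7: x=0 → posterior Dirichlet(6, 13/5, 10/3, 7/3, 8)
obs 8: x=3 → posterior Dirichlet(6, 13/5, 10/3, 10/3, 8)
obs 9: x=1 → posterior Dirichlet(6, 18/5, 10/3, 10/3, 8)
obs 10: x=3 → posterior Dirichlet(6, 18/5, 10/3, 13/3, 8)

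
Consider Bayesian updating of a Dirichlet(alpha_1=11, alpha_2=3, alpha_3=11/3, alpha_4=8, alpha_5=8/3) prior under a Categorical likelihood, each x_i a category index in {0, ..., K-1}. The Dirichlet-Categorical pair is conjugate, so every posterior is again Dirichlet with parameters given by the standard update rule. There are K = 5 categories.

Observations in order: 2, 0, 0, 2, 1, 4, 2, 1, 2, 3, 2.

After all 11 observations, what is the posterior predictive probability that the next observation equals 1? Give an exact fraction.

15/118

obs 1: x=2 → posterior Dirichlet(11, 3, 14/3, 8, 8/3)
obs 2: x=0 → posterior Dirichlet(12, 3, 14/3, 8, 8/3)
obs 3: x=0 → posterior Dirichlet(13, 3, 14/3, 8, 8/3)
obs 4: x=2 → posterior Dirichlet(13, 3, 17/3, 8, 8/3)
obs 5: x=1 → posterior Dirichlet(13, 4, 17/3, 8, 8/3)
obs 6: x=4 → posterior Dirichlet(13, 4, 17/3, 8, 11/3)
obs 7: x=2 → posterior Dirichlet(13, 4, 20/3, 8, 11/3)
obs 8: x=1 → posterior Dirichlet(13, 5, 20/3, 8, 11/3)
obs 9: x=2 → posterior Dirichlet(13, 5, 23/3, 8, 11/3)
obs 10: x=3 → posterior Dirichlet(13, 5, 23/3, 9, 11/3)
obs 11: x=2 → posterior Dirichlet(13, 5, 26/3, 9, 11/3)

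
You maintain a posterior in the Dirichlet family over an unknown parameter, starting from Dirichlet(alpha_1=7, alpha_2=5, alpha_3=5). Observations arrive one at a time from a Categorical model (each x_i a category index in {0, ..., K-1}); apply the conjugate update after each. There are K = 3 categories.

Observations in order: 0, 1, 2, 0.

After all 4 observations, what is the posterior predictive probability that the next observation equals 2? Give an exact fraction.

obs 1: x=0 → posterior Dirichlet(8, 5, 5)
obs 2: x=1 → posterior Dirichlet(8, 6, 5)
obs 3: x=2 → posterior Dirichlet(8, 6, 6)
obs 4: x=0 → posterior Dirichlet(9, 6, 6)

2/7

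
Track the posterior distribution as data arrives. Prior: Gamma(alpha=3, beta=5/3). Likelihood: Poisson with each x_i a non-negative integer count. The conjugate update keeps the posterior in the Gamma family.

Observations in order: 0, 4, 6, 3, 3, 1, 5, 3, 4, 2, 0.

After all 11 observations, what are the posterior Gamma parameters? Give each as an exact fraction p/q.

obs 1: x=0 → posterior Gamma(3, 8/3)
obs 2: x=4 → posterior Gamma(7, 11/3)
obs 3: x=6 → posterior Gamma(13, 14/3)
obs 4: x=3 → posterior Gamma(16, 17/3)
obs 5: x=3 → posterior Gamma(19, 20/3)
obs 6: x=1 → posterior Gamma(20, 23/3)
obs 7: x=5 → posterior Gamma(25, 26/3)
obs 8: x=3 → posterior Gamma(28, 29/3)
obs 9: x=4 → posterior Gamma(32, 32/3)
obs 10: x=2 → posterior Gamma(34, 35/3)
obs 11: x=0 → posterior Gamma(34, 38/3)

alpha=34, beta=38/3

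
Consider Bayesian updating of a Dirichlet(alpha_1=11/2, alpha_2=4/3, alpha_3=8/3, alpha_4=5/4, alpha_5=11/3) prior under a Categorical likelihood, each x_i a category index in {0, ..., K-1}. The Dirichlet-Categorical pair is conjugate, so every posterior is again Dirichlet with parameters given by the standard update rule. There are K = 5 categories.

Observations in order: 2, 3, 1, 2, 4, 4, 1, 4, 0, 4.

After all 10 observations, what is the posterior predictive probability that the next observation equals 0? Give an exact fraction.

78/293

obs 1: x=2 → posterior Dirichlet(11/2, 4/3, 11/3, 5/4, 11/3)
obs 2: x=3 → posterior Dirichlet(11/2, 4/3, 11/3, 9/4, 11/3)
obs 3: x=1 → posterior Dirichlet(11/2, 7/3, 11/3, 9/4, 11/3)
obs 4: x=2 → posterior Dirichlet(11/2, 7/3, 14/3, 9/4, 11/3)
obs 5: x=4 → posterior Dirichlet(11/2, 7/3, 14/3, 9/4, 14/3)
obs 6: x=4 → posterior Dirichlet(11/2, 7/3, 14/3, 9/4, 17/3)
obs 7: x=1 → posterior Dirichlet(11/2, 10/3, 14/3, 9/4, 17/3)
obs 8: x=4 → posterior Dirichlet(11/2, 10/3, 14/3, 9/4, 20/3)
obs 9: x=0 → posterior Dirichlet(13/2, 10/3, 14/3, 9/4, 20/3)
obs 10: x=4 → posterior Dirichlet(13/2, 10/3, 14/3, 9/4, 23/3)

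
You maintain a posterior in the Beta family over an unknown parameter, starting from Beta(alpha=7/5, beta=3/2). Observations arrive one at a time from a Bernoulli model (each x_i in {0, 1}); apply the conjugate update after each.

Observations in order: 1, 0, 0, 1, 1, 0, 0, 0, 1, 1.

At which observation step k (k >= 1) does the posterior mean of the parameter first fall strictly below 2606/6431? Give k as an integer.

k = 8

obs 1: x=1 → posterior Beta(12/5, 3/2)
obs 2: x=0 → posterior Beta(12/5, 5/2)
obs 3: x=0 → posterior Beta(12/5, 7/2)
obs 4: x=1 → posterior Beta(17/5, 7/2)
obs 5: x=1 → posterior Beta(22/5, 7/2)
obs 6: x=0 → posterior Beta(22/5, 9/2)
obs 7: x=0 → posterior Beta(22/5, 11/2)
obs 8: x=0 → posterior Beta(22/5, 13/2)
obs 9: x=1 → posterior Beta(27/5, 13/2)
obs 10: x=1 → posterior Beta(32/5, 13/2)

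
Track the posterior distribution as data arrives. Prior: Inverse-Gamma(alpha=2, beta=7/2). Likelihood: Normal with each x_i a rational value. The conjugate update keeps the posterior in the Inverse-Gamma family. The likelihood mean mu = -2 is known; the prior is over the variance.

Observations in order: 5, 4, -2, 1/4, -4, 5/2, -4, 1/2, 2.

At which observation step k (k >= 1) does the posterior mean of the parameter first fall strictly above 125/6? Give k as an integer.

obs 1: x=5 → posterior Inverse-Gamma(5/2, 28)
obs 2: x=4 → posterior Inverse-Gamma(3, 46)
obs 3: x=-2 → posterior Inverse-Gamma(7/2, 46)
obs 4: x=1/4 → posterior Inverse-Gamma(4, 1553/32)
obs 5: x=-4 → posterior Inverse-Gamma(9/2, 1617/32)
obs 6: x=5/2 → posterior Inverse-Gamma(5, 1941/32)
obs 7: x=-4 → posterior Inverse-Gamma(11/2, 2005/32)
obs 8: x=1/2 → posterior Inverse-Gamma(6, 2105/32)
obs 9: x=2 → posterior Inverse-Gamma(13/2, 2361/32)

k = 2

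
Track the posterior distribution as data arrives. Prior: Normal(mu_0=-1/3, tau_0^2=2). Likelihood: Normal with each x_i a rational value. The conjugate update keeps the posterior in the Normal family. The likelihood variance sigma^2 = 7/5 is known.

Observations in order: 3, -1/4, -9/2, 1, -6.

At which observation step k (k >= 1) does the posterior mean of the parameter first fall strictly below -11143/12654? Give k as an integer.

obs 1: x=3 → posterior Normal(83/51, 14/17)
obs 2: x=-1/4 → posterior Normal(151/162, 14/27)
obs 3: x=-9/2 → posterior Normal(-119/222, 14/37)
obs 4: x=1 → posterior Normal(-59/282, 14/47)
obs 5: x=-6 → posterior Normal(-419/342, 14/57)

k = 5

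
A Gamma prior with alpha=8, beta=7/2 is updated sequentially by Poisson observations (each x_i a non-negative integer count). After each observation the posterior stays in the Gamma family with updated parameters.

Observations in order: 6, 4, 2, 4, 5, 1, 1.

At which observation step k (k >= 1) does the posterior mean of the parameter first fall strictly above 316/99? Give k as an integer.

k = 2

obs 1: x=6 → posterior Gamma(14, 9/2)
obs 2: x=4 → posterior Gamma(18, 11/2)
obs 3: x=2 → posterior Gamma(20, 13/2)
obs 4: x=4 → posterior Gamma(24, 15/2)
obs 5: x=5 → posterior Gamma(29, 17/2)
obs 6: x=1 → posterior Gamma(30, 19/2)
obs 7: x=1 → posterior Gamma(31, 21/2)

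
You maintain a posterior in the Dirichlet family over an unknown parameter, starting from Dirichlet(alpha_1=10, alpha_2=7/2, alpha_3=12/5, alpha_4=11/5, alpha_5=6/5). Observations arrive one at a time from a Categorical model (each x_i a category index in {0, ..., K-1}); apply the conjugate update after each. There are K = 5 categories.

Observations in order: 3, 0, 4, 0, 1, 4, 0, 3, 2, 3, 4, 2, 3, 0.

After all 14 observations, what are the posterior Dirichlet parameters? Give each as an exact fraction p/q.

alpha_1=14, alpha_2=9/2, alpha_3=22/5, alpha_4=31/5, alpha_5=21/5

obs 1: x=3 → posterior Dirichlet(10, 7/2, 12/5, 16/5, 6/5)
obs 2: x=0 → posterior Dirichlet(11, 7/2, 12/5, 16/5, 6/5)
obs 3: x=4 → posterior Dirichlet(11, 7/2, 12/5, 16/5, 11/5)
obs 4: x=0 → posterior Dirichlet(12, 7/2, 12/5, 16/5, 11/5)
obs 5: x=1 → posterior Dirichlet(12, 9/2, 12/5, 16/5, 11/5)
obs 6: x=4 → posterior Dirichlet(12, 9/2, 12/5, 16/5, 16/5)
obs 7: x=0 → posterior Dirichlet(13, 9/2, 12/5, 16/5, 16/5)
obs 8: x=3 → posterior Dirichlet(13, 9/2, 12/5, 21/5, 16/5)
obs 9: x=2 → posterior Dirichlet(13, 9/2, 17/5, 21/5, 16/5)
obs 10: x=3 → posterior Dirichlet(13, 9/2, 17/5, 26/5, 16/5)
obs 11: x=4 → posterior Dirichlet(13, 9/2, 17/5, 26/5, 21/5)
obs 12: x=2 → posterior Dirichlet(13, 9/2, 22/5, 26/5, 21/5)
obs 13: x=3 → posterior Dirichlet(13, 9/2, 22/5, 31/5, 21/5)
obs 14: x=0 → posterior Dirichlet(14, 9/2, 22/5, 31/5, 21/5)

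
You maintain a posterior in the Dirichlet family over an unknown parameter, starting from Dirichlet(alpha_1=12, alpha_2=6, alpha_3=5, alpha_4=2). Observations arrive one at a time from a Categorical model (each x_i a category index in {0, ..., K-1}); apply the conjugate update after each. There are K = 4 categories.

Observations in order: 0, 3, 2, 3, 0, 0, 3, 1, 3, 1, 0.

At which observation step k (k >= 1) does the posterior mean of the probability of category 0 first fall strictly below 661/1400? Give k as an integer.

k = 3

obs 1: x=0 → posterior Dirichlet(13, 6, 5, 2)
obs 2: x=3 → posterior Dirichlet(13, 6, 5, 3)
obs 3: x=2 → posterior Dirichlet(13, 6, 6, 3)
obs 4: x=3 → posterior Dirichlet(13, 6, 6, 4)
obs 5: x=0 → posterior Dirichlet(14, 6, 6, 4)
obs 6: x=0 → posterior Dirichlet(15, 6, 6, 4)
obs 7: x=3 → posterior Dirichlet(15, 6, 6, 5)
obs 8: x=1 → posterior Dirichlet(15, 7, 6, 5)
obs 9: x=3 → posterior Dirichlet(15, 7, 6, 6)
obs 10: x=1 → posterior Dirichlet(15, 8, 6, 6)
obs 11: x=0 → posterior Dirichlet(16, 8, 6, 6)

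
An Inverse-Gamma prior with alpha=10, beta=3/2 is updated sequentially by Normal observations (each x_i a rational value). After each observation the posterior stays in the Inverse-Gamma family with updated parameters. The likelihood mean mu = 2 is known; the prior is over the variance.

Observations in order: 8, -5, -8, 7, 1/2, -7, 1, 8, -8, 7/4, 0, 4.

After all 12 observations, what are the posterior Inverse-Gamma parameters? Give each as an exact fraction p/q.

alpha=16, beta=7061/32

obs 1: x=8 → posterior Inverse-Gamma(21/2, 39/2)
obs 2: x=-5 → posterior Inverse-Gamma(11, 44)
obs 3: x=-8 → posterior Inverse-Gamma(23/2, 94)
obs 4: x=7 → posterior Inverse-Gamma(12, 213/2)
obs 5: x=1/2 → posterior Inverse-Gamma(25/2, 861/8)
obs 6: x=-7 → posterior Inverse-Gamma(13, 1185/8)
obs 7: x=1 → posterior Inverse-Gamma(27/2, 1189/8)
obs 8: x=8 → posterior Inverse-Gamma(14, 1333/8)
obs 9: x=-8 → posterior Inverse-Gamma(29/2, 1733/8)
obs 10: x=7/4 → posterior Inverse-Gamma(15, 6933/32)
obs 11: x=0 → posterior Inverse-Gamma(31/2, 6997/32)
obs 12: x=4 → posterior Inverse-Gamma(16, 7061/32)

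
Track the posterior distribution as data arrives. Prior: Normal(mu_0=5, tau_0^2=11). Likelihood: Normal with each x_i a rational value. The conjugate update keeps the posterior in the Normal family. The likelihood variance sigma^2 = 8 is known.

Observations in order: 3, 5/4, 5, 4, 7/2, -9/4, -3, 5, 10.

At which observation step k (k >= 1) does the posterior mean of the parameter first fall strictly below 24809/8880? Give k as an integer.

obs 1: x=3 → posterior Normal(73/19, 88/19)
obs 2: x=5/4 → posterior Normal(347/120, 44/15)
obs 3: x=5 → posterior Normal(567/164, 88/41)
obs 4: x=4 → posterior Normal(743/208, 22/13)
obs 5: x=7/2 → posterior Normal(299/84, 88/63)
obs 6: x=-9/4 → posterior Normal(399/148, 44/37)
obs 7: x=-3 → posterior Normal(333/170, 88/85)
obs 8: x=5 → posterior Normal(443/192, 11/12)
obs 9: x=10 → posterior Normal(663/214, 88/107)

k = 6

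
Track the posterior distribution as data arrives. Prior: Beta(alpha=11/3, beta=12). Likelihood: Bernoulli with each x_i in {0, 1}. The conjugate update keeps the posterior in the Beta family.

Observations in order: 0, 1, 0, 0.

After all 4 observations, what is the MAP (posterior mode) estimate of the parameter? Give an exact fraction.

11/53

obs 1: x=0 → posterior Beta(11/3, 13)
obs 2: x=1 → posterior Beta(14/3, 13)
obs 3: x=0 → posterior Beta(14/3, 14)
obs 4: x=0 → posterior Beta(14/3, 15)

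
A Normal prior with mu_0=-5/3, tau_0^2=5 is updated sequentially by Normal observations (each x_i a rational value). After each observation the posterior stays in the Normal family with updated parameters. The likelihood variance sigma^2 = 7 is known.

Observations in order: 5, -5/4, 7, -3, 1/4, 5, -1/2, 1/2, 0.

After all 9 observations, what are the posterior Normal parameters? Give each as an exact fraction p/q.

mu_0=40/39, tau_0^2=35/52

obs 1: x=5 → posterior Normal(10/9, 35/12)
obs 2: x=-5/4 → posterior Normal(5/12, 35/17)
obs 3: x=7 → posterior Normal(505/264, 35/22)
obs 4: x=-3 → posterior Normal(325/324, 35/27)
obs 5: x=1/4 → posterior Normal(85/96, 35/32)
obs 6: x=5 → posterior Normal(160/111, 35/37)
obs 7: x=-1/2 → posterior Normal(305/252, 5/6)
obs 8: x=1/2 → posterior Normal(160/141, 35/47)
obs 9: x=0 → posterior Normal(40/39, 35/52)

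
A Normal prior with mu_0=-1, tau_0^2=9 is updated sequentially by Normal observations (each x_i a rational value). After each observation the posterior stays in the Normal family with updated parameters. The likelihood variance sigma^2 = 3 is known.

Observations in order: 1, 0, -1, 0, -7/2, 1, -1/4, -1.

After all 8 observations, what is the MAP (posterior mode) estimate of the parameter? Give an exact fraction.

obs 1: x=1 → posterior Normal(1/2, 9/4)
obs 2: x=0 → posterior Normal(2/7, 9/7)
obs 3: x=-1 → posterior Normal(-1/10, 9/10)
obs 4: x=0 → posterior Normal(-1/13, 9/13)
obs 5: x=-7/2 → posterior Normal(-23/32, 9/16)
obs 6: x=1 → posterior Normal(-17/38, 9/19)
obs 7: x=-1/4 → posterior Normal(-37/88, 9/22)
obs 8: x=-1 → posterior Normal(-49/100, 9/25)

-49/100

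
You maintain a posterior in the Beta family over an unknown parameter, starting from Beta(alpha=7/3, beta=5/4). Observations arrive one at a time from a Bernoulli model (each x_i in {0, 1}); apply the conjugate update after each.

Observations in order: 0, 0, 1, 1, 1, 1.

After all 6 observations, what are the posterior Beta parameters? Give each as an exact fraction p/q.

alpha=19/3, beta=13/4

obs 1: x=0 → posterior Beta(7/3, 9/4)
obs 2: x=0 → posterior Beta(7/3, 13/4)
obs 3: x=1 → posterior Beta(10/3, 13/4)
obs 4: x=1 → posterior Beta(13/3, 13/4)
obs 5: x=1 → posterior Beta(16/3, 13/4)
obs 6: x=1 → posterior Beta(19/3, 13/4)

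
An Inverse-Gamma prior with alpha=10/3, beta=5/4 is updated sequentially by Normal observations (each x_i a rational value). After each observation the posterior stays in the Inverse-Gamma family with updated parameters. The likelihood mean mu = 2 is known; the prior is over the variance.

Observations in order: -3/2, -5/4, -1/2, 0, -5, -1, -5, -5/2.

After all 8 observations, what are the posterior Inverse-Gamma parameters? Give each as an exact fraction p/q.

alpha=22/3, beta=2605/32

obs 1: x=-3/2 → posterior Inverse-Gamma(23/6, 59/8)
obs 2: x=-5/4 → posterior Inverse-Gamma(13/3, 405/32)
obs 3: x=-1/2 → posterior Inverse-Gamma(29/6, 505/32)
obs 4: x=0 → posterior Inverse-Gamma(16/3, 569/32)
obs 5: x=-5 → posterior Inverse-Gamma(35/6, 1353/32)
obs 6: x=-1 → posterior Inverse-Gamma(19/3, 1497/32)
obs 7: x=-5 → posterior Inverse-Gamma(41/6, 2281/32)
obs 8: x=-5/2 → posterior Inverse-Gamma(22/3, 2605/32)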